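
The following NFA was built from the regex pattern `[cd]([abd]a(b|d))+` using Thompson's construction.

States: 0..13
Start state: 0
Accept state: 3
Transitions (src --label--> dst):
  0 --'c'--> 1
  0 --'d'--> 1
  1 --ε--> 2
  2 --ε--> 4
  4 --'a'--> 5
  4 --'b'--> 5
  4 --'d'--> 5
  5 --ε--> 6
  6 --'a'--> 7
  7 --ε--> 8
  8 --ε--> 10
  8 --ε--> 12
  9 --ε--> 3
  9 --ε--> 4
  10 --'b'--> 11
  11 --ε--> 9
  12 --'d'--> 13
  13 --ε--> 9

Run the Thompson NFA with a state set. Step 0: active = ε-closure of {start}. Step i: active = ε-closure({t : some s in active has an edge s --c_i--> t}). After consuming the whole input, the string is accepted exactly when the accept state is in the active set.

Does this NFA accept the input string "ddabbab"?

Answer: ACCEPT

Trace:
initial (ε-close {0}): {0}
'd' @ 1: {1,2,4}
'd' @ 2: {5,6}
'a' @ 3: {7,8,10,12}
'b' @ 4: {3,4,9,11}  (accept∈set)
'b' @ 5: {5,6}
'a' @ 6: {7,8,10,12}
'b' @ 7: {3,4,9,11}  (accept∈set)
end set {3,4,9,11} — state 3 in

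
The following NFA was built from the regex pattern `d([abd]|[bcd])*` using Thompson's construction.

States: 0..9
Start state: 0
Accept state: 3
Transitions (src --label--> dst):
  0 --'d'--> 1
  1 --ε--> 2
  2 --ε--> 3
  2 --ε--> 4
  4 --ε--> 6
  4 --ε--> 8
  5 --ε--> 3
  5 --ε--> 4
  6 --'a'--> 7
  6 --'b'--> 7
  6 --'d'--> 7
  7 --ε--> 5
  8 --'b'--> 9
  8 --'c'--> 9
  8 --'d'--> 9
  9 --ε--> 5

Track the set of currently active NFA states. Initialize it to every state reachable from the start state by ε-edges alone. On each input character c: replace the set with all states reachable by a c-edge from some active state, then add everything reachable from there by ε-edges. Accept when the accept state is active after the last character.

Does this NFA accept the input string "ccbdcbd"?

Answer: REJECT

Derivation:
initial (ε-close {0}): {0}
'c' @ 1: {}  — dead — no transitions
rest 'cbdcbd' ignored (set empty)
final: {}; accept 3 not in set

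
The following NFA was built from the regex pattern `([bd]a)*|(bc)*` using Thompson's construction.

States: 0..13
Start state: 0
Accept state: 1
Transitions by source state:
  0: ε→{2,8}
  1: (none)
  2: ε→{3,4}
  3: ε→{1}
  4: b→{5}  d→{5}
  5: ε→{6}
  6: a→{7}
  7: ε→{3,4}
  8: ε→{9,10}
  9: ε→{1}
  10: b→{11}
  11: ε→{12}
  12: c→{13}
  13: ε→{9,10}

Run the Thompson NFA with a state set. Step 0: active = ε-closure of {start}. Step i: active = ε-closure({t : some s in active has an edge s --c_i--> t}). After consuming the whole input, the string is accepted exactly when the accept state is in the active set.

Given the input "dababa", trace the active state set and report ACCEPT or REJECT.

start: ε-closure({0}) = {0,1,2,3,4,8,9,10}
'd' @ 1: {5,6}
'a' @ 2: {1,3,4,7}  (accept∈set)
'b' @ 3: {5,6}
'a' @ 4: {1,3,4,7}  (accept∈set)
'b' @ 5: {5,6}
'a' @ 6: {1,3,4,7}  (accept∈set)
final: {1,3,4,7}; accept 1 in set

Answer: ACCEPT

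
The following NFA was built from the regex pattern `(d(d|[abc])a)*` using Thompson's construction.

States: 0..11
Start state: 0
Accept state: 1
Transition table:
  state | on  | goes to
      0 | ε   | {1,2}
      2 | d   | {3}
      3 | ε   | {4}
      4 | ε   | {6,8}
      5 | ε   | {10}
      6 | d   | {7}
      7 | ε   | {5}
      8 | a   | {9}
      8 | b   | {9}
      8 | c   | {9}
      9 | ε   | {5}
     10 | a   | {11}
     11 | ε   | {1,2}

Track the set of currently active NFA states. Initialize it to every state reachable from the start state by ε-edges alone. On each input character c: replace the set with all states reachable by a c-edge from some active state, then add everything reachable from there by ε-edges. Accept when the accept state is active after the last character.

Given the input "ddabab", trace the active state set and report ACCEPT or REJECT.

Answer: REJECT

Trace:
initial (ε-close {0}): {0,1,2}
'd' @ 1: {3,4,6,8}
'd' @ 2: {5,7,10}
'a' @ 3: {1,2,11}  (accept∈set)
'b' @ 4: {}  — state set empty
rest 'ab' ignored (set empty)
after full input: {}  (accept=1 not in)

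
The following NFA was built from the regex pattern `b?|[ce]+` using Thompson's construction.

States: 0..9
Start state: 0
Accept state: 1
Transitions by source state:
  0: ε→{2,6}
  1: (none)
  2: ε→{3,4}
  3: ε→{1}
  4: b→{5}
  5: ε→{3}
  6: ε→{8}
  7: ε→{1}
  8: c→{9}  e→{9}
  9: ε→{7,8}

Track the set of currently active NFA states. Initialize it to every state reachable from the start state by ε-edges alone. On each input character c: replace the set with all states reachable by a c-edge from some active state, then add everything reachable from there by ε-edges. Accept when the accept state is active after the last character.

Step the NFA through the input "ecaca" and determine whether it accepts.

initial (ε-close {0}): {0,1,2,3,4,6,8}
'e' @ 1: {1,7,8,9}  (accept∈set)
'c' @ 2: {1,7,8,9}  (accept∈set)
'a' @ 3: {}  — state set empty
rest 'ca' ignored (set empty)
end set {} — state 1 not in

Answer: REJECT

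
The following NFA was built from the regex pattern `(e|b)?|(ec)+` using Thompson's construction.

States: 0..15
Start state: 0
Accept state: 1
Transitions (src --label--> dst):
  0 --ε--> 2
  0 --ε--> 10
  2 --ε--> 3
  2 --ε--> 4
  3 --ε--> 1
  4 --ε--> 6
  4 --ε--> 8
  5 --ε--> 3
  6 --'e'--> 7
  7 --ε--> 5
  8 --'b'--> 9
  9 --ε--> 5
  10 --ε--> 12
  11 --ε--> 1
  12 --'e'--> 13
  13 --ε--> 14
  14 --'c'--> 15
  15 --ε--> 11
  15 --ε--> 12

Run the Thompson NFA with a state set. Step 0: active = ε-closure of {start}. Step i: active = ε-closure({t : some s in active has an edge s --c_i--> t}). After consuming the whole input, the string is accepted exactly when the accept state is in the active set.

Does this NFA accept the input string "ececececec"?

S₀ = ε-closure({0}) = {0,1,2,3,4,6,8,10,12}
'e' @ 1: {1,3,5,7,13,14}  ✓accept
'c' @ 2: {1,11,12,15}  ✓accept
'e' @ 3: {13,14}
'c' @ 4: {1,11,12,15}  ✓accept
'e' @ 5: {13,14}
'c' @ 6: {1,11,12,15}  ✓accept
'e' @ 7: {13,14}
'c' @ 8: {1,11,12,15}  ✓accept
'e' @ 9: {13,14}
'c' @ 10: {1,11,12,15}  ✓accept
final: {1,11,12,15}; accept 1 in set

Answer: ACCEPT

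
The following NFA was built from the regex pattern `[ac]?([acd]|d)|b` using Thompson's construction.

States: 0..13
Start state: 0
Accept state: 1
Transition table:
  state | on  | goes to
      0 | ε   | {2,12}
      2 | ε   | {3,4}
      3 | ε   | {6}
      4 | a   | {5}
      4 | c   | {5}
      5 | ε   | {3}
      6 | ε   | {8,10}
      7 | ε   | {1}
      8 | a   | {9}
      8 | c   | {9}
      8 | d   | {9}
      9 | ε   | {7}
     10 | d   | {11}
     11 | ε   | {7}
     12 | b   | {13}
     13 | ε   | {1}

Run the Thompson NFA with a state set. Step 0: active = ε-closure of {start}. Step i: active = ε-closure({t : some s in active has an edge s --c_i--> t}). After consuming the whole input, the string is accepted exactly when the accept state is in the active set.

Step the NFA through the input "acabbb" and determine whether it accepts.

Answer: REJECT

Derivation:
start: ε-closure({0}) = {0,2,3,4,6,8,10,12}
'a' @ 1: {1,3,5,6,7,8,9,10}  ✓accept
'c' @ 2: {1,7,9}  ✓accept
'a' @ 3: {}  — dead — no transitions
rest 'bbb' ignored (set empty)
end set {} — state 1 not in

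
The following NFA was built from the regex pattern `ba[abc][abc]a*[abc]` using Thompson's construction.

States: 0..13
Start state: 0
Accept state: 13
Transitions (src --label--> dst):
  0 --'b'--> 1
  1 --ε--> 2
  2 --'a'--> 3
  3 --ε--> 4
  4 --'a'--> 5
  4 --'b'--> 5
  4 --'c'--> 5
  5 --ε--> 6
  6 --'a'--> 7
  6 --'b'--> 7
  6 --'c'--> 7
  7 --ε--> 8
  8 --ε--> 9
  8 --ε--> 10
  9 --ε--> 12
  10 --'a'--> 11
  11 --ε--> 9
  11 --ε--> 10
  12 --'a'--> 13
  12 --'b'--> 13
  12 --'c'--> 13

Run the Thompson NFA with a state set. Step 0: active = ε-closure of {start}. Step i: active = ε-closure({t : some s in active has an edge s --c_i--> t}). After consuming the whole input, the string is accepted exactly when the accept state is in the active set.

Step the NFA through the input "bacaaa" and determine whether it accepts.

Answer: ACCEPT

Derivation:
S₀ = ε-closure({0}) = {0}
'b' @ 1: {1,2}
'a' @ 2: {3,4}
'c' @ 3: {5,6}
'a' @ 4: {7,8,9,10,12}
'a' @ 5: {9,10,11,12,13}  [accepting]
'a' @ 6: {9,10,11,12,13}  [accepting]
after full input: {9,10,11,12,13}  (accept=13 in)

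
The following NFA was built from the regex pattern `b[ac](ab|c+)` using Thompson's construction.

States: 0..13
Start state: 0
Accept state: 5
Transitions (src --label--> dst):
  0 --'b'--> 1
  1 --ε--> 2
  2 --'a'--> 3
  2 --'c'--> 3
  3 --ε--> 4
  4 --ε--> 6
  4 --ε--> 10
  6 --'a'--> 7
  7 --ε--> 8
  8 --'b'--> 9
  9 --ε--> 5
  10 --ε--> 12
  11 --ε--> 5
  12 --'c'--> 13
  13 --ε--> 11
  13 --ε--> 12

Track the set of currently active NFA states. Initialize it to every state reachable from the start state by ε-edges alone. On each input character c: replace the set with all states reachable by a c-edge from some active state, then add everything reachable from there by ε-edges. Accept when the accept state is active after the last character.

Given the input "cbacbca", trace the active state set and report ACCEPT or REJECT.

Answer: REJECT

Trace:
initial (ε-close {0}): {0}
'c' @ 1: {}  — no active states
rest 'bacbca' ignored (set empty)
final: {}; accept 5 not in set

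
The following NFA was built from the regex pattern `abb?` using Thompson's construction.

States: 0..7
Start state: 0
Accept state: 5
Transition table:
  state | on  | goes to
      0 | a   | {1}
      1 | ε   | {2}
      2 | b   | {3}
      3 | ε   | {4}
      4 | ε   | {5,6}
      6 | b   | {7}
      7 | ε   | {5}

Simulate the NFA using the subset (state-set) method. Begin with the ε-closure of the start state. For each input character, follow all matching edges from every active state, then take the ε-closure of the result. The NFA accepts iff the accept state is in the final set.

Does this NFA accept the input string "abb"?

start: ε-closure({0}) = {0}
'a' @ 1: {1,2}
'b' @ 2: {3,4,5,6}  [accepting]
'b' @ 3: {5,7}  [accepting]
end set {5,7} — state 5 in

Answer: ACCEPT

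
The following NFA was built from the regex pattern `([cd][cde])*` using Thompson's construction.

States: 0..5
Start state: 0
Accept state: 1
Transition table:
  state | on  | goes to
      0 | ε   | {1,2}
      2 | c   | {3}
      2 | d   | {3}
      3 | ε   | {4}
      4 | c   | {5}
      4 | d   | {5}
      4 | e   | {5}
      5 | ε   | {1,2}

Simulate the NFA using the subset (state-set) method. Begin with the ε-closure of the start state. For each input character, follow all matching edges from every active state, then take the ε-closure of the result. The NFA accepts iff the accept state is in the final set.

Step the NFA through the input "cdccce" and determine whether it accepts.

initial (ε-close {0}): {0,1,2}
'c' @ 1: {3,4}
'd' @ 2: {1,2,5}  (accept∈set)
'c' @ 3: {3,4}
'c' @ 4: {1,2,5}  (accept∈set)
'c' @ 5: {3,4}
'e' @ 6: {1,2,5}  (accept∈set)
after full input: {1,2,5}  (accept=1 in)

Answer: ACCEPT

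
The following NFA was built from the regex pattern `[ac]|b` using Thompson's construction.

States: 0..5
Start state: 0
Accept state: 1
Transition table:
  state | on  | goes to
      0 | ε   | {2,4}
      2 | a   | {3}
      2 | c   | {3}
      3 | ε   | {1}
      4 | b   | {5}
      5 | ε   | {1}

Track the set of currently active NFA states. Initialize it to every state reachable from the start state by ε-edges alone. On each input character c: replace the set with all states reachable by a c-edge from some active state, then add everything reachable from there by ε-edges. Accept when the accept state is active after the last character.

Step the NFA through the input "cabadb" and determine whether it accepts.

start: ε-closure({0}) = {0,2,4}
'c' @ 1: {1,3}  [accepting]
'a' @ 2: {}  — no active states
rest 'badb' ignored (set empty)
final: {}; accept 1 not in set

Answer: REJECT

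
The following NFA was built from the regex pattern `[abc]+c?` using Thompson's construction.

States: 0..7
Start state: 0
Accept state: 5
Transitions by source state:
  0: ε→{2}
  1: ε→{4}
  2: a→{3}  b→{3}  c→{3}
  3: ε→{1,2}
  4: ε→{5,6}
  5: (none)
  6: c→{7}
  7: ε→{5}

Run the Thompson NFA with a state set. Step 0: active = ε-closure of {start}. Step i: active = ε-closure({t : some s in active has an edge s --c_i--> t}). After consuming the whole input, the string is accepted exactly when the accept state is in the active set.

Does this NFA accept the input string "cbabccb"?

Answer: ACCEPT

Trace:
initial (ε-close {0}): {0,2}
'c' @ 1: {1,2,3,4,5,6}  ✓accept
'b' @ 2: {1,2,3,4,5,6}  ✓accept
'a' @ 3: {1,2,3,4,5,6}  ✓accept
'b' @ 4: {1,2,3,4,5,6}  ✓accept
'c' @ 5: {1,2,3,4,5,6,7}  ✓accept
'c' @ 6: {1,2,3,4,5,6,7}  ✓accept
'b' @ 7: {1,2,3,4,5,6}  ✓accept
after full input: {1,2,3,4,5,6}  (accept=5 in)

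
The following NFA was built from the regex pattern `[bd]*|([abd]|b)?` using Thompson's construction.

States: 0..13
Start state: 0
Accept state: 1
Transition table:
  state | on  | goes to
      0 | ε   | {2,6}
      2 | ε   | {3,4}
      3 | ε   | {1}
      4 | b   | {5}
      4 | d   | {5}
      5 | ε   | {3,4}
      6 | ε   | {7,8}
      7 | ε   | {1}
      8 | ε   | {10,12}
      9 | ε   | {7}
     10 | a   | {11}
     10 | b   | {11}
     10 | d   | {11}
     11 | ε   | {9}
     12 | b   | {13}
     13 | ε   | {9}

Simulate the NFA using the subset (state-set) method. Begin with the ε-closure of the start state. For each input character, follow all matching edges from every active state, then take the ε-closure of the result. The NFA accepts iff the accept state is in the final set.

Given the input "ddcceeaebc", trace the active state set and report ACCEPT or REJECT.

start: ε-closure({0}) = {0,1,2,3,4,6,7,8,10,12}
'd' @ 1: {1,3,4,5,7,9,11}  (accept∈set)
'd' @ 2: {1,3,4,5}  (accept∈set)
'c' @ 3: {}  — no active states
rest 'ceeaebc' ignored (set empty)
end set {} — state 1 not in

Answer: REJECT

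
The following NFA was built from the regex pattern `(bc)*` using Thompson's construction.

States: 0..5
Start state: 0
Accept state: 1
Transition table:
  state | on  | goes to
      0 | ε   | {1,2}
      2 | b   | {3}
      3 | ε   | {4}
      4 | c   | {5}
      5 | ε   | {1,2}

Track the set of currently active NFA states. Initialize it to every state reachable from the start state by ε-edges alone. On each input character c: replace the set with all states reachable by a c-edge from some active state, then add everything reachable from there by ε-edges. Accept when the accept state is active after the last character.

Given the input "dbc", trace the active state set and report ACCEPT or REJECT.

Answer: REJECT

Trace:
S₀ = ε-closure({0}) = {0,1,2}
'd' @ 1: {}  — dead — no transitions
rest 'bc' ignored (set empty)
final: {}; accept 1 not in set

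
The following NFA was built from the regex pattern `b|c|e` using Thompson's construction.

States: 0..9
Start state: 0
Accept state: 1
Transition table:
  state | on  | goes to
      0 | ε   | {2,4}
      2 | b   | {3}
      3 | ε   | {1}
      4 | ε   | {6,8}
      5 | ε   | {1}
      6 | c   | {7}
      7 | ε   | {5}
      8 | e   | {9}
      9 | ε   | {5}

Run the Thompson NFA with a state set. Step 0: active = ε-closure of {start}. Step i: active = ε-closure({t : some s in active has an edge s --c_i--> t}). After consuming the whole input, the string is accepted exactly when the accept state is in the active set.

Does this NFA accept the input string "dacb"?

Answer: REJECT

Trace:
start: ε-closure({0}) = {0,2,4,6,8}
'd' @ 1: {}  — state set empty
rest 'acb' ignored (set empty)
after full input: {}  (accept=1 not in)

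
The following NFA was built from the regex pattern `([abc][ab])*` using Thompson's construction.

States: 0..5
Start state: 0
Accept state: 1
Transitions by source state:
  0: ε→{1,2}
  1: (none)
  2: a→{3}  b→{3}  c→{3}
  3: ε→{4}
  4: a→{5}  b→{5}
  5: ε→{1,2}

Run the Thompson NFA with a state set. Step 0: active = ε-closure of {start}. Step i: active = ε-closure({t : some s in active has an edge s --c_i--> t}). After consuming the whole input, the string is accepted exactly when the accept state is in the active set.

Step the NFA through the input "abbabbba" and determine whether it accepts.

S₀ = ε-closure({0}) = {0,1,2}
'a' @ 1: {3,4}
'b' @ 2: {1,2,5}  ✓accept
'b' @ 3: {3,4}
'a' @ 4: {1,2,5}  ✓accept
'b' @ 5: {3,4}
'b' @ 6: {1,2,5}  ✓accept
'b' @ 7: {3,4}
'a' @ 8: {1,2,5}  ✓accept
after full input: {1,2,5}  (accept=1 in)

Answer: ACCEPT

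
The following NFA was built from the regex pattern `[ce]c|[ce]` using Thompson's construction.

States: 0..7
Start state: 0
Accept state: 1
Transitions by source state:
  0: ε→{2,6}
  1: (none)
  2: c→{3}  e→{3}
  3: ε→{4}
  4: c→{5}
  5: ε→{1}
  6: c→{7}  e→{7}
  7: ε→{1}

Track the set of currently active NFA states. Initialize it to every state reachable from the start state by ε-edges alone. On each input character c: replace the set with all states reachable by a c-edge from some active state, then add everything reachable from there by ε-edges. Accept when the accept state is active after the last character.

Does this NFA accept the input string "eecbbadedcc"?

Answer: REJECT

Trace:
initial (ε-close {0}): {0,2,6}
'e' @ 1: {1,3,4,7}  [accepting]
'e' @ 2: {}  — dead — no transitions
rest 'cbbadedcc' ignored (set empty)
end set {} — state 1 not in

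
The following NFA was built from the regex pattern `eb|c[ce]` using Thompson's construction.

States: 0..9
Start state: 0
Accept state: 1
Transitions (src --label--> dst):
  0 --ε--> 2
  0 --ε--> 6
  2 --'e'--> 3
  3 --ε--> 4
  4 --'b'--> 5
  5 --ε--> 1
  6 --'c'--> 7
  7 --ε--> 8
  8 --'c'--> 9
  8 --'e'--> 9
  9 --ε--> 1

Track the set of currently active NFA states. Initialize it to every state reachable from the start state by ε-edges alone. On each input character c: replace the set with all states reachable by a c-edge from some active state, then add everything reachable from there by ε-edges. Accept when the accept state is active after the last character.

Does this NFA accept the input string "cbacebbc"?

Answer: REJECT

Trace:
S₀ = ε-closure({0}) = {0,2,6}
'c' @ 1: {7,8}
'b' @ 2: {}  — no active states
rest 'acebbc' ignored (set empty)
end set {} — state 1 not in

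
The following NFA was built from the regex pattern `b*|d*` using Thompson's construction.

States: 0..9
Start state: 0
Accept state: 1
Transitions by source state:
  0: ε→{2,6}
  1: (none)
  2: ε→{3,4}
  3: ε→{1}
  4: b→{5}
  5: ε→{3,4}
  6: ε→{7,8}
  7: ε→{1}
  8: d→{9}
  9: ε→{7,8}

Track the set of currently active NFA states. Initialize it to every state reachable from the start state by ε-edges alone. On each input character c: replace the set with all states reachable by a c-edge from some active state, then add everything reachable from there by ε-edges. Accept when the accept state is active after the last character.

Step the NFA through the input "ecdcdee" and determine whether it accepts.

Answer: REJECT

Trace:
initial (ε-close {0}): {0,1,2,3,4,6,7,8}
'e' @ 1: {}  — state set empty
rest 'cdcdee' ignored (set empty)
final: {}; accept 1 not in set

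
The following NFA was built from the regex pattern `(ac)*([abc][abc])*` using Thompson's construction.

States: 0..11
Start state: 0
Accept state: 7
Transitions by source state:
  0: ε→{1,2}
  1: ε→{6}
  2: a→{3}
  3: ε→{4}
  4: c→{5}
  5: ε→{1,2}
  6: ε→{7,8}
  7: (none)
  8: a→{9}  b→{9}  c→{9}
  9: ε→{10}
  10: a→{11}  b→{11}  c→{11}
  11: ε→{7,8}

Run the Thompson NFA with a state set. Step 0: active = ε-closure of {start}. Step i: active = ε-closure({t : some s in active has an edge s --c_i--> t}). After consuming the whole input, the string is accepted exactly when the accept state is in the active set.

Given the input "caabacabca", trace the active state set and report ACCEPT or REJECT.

initial (ε-close {0}): {0,1,2,6,7,8}
'c' @ 1: {9,10}
'a' @ 2: {7,8,11}  (accept∈set)
'a' @ 3: {9,10}
'b' @ 4: {7,8,11}  (accept∈set)
'a' @ 5: {9,10}
'c' @ 6: {7,8,11}  (accept∈set)
'a' @ 7: {9,10}
'b' @ 8: {7,8,11}  (accept∈set)
'c' @ 9: {9,10}
'a' @ 10: {7,8,11}  (accept∈set)
final: {7,8,11}; accept 7 in set

Answer: ACCEPT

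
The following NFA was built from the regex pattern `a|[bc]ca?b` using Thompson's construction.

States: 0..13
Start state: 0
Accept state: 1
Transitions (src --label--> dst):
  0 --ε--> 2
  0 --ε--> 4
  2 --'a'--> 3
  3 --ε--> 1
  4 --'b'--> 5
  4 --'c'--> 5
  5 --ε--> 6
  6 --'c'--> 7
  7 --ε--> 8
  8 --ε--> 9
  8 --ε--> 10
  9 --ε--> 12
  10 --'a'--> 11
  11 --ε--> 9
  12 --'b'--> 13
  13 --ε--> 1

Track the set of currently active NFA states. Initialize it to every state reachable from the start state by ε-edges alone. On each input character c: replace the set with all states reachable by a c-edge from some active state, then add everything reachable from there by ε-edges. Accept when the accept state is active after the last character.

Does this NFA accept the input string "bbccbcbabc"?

start: ε-closure({0}) = {0,2,4}
'b' @ 1: {5,6}
'b' @ 2: {}  — no active states
rest 'ccbcbabc' ignored (set empty)
final: {}; accept 1 not in set

Answer: REJECT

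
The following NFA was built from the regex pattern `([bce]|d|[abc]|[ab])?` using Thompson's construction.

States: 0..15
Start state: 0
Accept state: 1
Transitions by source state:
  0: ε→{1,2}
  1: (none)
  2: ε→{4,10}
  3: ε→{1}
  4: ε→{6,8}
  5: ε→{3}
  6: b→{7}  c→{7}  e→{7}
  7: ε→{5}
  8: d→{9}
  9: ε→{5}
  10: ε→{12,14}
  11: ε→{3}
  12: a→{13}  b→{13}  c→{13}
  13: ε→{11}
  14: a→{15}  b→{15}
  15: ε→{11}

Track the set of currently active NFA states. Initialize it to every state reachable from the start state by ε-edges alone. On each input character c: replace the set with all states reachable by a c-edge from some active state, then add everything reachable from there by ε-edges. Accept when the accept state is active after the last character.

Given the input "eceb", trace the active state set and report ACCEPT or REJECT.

Answer: REJECT

Derivation:
S₀ = ε-closure({0}) = {0,1,2,4,6,8,10,12,14}
'e' @ 1: {1,3,5,7}  ✓accept
'c' @ 2: {}  — dead — no transitions
rest 'eb' ignored (set empty)
final: {}; accept 1 not in set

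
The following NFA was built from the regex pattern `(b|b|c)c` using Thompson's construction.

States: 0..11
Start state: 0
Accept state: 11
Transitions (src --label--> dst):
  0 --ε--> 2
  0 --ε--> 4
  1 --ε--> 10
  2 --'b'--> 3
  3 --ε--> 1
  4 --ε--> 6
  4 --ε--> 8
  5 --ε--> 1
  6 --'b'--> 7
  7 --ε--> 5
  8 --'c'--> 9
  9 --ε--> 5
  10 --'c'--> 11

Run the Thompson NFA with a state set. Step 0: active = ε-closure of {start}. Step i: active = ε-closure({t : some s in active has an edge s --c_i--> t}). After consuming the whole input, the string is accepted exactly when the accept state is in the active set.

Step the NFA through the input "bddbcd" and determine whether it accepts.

initial (ε-close {0}): {0,2,4,6,8}
'b' @ 1: {1,3,5,7,10}
'd' @ 2: {}  — no active states
rest 'dbcd' ignored (set empty)
end set {} — state 11 not in

Answer: REJECT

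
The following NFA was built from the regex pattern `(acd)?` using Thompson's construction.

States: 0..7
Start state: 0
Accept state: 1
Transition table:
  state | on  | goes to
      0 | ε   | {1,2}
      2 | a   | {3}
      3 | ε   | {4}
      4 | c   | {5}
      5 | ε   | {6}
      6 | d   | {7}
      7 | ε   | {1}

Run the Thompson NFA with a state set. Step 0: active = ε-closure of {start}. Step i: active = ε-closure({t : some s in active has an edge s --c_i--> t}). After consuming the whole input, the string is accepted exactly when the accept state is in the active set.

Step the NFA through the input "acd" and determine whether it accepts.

Answer: ACCEPT

Steps:
S₀ = ε-closure({0}) = {0,1,2}
'a' @ 1: {3,4}
'c' @ 2: {5,6}
'd' @ 3: {1,7}  ✓accept
end set {1,7} — state 1 in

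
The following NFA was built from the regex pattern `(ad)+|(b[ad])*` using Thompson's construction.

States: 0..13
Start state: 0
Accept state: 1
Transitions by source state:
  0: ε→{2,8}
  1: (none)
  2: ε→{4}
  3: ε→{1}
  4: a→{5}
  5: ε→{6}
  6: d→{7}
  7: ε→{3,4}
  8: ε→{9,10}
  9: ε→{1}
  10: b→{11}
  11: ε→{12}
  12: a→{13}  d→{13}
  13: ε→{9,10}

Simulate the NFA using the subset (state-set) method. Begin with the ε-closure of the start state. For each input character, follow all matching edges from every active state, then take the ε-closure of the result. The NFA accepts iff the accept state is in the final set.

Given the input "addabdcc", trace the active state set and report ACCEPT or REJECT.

Answer: REJECT

Derivation:
initial (ε-close {0}): {0,1,2,4,8,9,10}
'a' @ 1: {5,6}
'd' @ 2: {1,3,4,7}  (accept∈set)
'd' @ 3: {}  — no active states
rest 'abdcc' ignored (set empty)
final: {}; accept 1 not in set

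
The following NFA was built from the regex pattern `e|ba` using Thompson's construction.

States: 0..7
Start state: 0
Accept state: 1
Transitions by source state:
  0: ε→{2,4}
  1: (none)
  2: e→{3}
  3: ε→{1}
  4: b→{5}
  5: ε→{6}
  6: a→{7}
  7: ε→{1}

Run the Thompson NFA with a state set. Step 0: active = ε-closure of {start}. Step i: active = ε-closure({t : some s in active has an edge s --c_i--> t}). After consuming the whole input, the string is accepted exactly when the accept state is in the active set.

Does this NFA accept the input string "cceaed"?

start: ε-closure({0}) = {0,2,4}
'c' @ 1: {}  — no active states
rest 'ceaed' ignored (set empty)
final: {}; accept 1 not in set

Answer: REJECT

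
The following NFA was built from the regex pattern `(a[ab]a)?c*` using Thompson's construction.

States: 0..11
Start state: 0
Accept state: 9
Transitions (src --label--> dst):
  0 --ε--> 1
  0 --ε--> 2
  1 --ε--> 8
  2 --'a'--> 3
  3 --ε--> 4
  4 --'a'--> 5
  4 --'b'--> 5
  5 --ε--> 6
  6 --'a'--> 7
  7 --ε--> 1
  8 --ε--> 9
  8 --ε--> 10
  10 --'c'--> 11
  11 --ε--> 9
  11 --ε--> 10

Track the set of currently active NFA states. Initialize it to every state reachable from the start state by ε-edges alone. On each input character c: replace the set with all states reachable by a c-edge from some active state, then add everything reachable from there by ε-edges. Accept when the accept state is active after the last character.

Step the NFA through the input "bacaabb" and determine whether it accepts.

Answer: REJECT

Trace:
initial (ε-close {0}): {0,1,2,8,9,10}
'b' @ 1: {}  — dead — no transitions
rest 'acaabb' ignored (set empty)
final: {}; accept 9 not in set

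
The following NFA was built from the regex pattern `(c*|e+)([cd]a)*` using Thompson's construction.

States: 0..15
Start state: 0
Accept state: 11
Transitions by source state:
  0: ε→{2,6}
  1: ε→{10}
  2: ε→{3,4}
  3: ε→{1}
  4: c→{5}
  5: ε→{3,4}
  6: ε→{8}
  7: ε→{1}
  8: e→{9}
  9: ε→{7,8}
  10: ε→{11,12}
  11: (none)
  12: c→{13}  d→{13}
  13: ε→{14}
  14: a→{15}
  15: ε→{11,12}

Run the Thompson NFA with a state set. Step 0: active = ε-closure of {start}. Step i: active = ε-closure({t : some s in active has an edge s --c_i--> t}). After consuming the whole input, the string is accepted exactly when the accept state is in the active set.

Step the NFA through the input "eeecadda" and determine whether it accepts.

initial (ε-close {0}): {0,1,2,3,4,6,8,10,11,12}
'e' @ 1: {1,7,8,9,10,11,12}  (accept∈set)
'e' @ 2: {1,7,8,9,10,11,12}  (accept∈set)
'e' @ 3: {1,7,8,9,10,11,12}  (accept∈set)
'c' @ 4: {13,14}
'a' @ 5: {11,12,15}  (accept∈set)
'd' @ 6: {13,14}
'd' @ 7: {}  — dead — no transitions
rest 'a' ignored (set empty)
end set {} — state 11 not in

Answer: REJECT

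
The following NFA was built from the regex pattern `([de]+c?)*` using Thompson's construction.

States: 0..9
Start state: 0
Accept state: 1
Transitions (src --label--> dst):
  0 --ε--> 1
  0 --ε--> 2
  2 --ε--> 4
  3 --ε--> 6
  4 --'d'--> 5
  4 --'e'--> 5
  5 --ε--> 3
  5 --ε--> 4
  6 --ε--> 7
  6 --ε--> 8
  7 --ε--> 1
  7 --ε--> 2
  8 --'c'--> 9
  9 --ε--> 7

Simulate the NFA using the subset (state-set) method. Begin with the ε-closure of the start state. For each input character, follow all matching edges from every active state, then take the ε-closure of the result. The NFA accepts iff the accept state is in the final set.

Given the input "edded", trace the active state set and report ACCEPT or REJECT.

S₀ = ε-closure({0}) = {0,1,2,4}
'e' @ 1: {1,2,3,4,5,6,7,8}  [accepting]
'd' @ 2: {1,2,3,4,5,6,7,8}  [accepting]
'd' @ 3: {1,2,3,4,5,6,7,8}  [accepting]
'e' @ 4: {1,2,3,4,5,6,7,8}  [accepting]
'd' @ 5: {1,2,3,4,5,6,7,8}  [accepting]
end set {1,2,3,4,5,6,7,8} — state 1 in

Answer: ACCEPT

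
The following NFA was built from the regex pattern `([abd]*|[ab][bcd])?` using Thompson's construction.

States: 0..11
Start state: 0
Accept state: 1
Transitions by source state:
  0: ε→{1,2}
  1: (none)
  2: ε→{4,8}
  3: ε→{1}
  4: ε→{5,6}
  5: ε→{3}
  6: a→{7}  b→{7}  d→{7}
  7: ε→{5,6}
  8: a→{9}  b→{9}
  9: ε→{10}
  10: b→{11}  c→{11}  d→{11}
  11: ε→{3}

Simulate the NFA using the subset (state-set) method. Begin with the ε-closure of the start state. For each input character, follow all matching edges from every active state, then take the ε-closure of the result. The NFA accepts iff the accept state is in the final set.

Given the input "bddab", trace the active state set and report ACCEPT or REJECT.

S₀ = ε-closure({0}) = {0,1,2,3,4,5,6,8}
'b' @ 1: {1,3,5,6,7,9,10}  [accepting]
'd' @ 2: {1,3,5,6,7,11}  [accepting]
'd' @ 3: {1,3,5,6,7}  [accepting]
'a' @ 4: {1,3,5,6,7}  [accepting]
'b' @ 5: {1,3,5,6,7}  [accepting]
after full input: {1,3,5,6,7}  (accept=1 in)

Answer: ACCEPT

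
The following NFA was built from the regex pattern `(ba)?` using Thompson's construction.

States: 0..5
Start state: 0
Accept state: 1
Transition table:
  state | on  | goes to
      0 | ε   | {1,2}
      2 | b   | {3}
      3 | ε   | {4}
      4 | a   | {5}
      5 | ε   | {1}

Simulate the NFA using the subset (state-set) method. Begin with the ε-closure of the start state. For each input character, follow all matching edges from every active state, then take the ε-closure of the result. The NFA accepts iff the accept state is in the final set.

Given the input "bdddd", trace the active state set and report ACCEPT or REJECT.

Answer: REJECT

Steps:
S₀ = ε-closure({0}) = {0,1,2}
'b' @ 1: {3,4}
'd' @ 2: {}  — dead — no transitions
rest 'ddd' ignored (set empty)
final: {}; accept 1 not in set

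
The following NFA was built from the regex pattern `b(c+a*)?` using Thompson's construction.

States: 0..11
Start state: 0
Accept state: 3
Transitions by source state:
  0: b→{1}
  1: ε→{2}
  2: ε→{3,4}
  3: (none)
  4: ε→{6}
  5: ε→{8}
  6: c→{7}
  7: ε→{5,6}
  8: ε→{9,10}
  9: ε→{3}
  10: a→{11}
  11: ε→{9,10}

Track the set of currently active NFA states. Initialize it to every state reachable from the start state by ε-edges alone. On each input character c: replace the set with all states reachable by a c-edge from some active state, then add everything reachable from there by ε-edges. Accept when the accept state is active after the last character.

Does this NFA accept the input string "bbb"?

initial (ε-close {0}): {0}
'b' @ 1: {1,2,3,4,6}  (accept∈set)
'b' @ 2: {}  — no active states
rest 'b' ignored (set empty)
end set {} — state 3 not in

Answer: REJECT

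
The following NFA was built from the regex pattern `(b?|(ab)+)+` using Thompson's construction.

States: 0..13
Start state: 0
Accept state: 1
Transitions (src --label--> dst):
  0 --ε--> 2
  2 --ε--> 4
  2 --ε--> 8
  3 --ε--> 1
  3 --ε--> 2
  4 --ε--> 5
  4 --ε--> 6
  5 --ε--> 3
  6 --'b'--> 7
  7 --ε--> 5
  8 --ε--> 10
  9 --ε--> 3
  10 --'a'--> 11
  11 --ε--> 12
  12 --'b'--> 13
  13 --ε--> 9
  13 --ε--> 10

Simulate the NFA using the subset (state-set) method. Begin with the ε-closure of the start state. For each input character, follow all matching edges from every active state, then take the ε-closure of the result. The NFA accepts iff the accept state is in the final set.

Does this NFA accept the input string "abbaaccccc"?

Answer: REJECT

Derivation:
S₀ = ε-closure({0}) = {0,1,2,3,4,5,6,8,10}
'a' @ 1: {11,12}
'b' @ 2: {1,2,3,4,5,6,8,9,10,13}  [accepting]
'b' @ 3: {1,2,3,4,5,6,7,8,10}  [accepting]
'a' @ 4: {11,12}
'a' @ 5: {}  — dead — no transitions
rest 'ccccc' ignored (set empty)
after full input: {}  (accept=1 not in)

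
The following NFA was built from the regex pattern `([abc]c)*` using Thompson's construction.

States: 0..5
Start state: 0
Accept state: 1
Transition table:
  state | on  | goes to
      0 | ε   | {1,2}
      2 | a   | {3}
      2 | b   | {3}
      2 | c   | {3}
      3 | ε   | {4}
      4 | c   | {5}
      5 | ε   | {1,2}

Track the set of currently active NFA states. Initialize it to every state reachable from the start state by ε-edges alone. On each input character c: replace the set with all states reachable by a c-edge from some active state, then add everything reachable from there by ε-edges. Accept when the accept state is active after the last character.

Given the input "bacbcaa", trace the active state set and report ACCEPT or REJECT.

initial (ε-close {0}): {0,1,2}
'b' @ 1: {3,4}
'a' @ 2: {}  — dead — no transitions
rest 'cbcaa' ignored (set empty)
final: {}; accept 1 not in set

Answer: REJECT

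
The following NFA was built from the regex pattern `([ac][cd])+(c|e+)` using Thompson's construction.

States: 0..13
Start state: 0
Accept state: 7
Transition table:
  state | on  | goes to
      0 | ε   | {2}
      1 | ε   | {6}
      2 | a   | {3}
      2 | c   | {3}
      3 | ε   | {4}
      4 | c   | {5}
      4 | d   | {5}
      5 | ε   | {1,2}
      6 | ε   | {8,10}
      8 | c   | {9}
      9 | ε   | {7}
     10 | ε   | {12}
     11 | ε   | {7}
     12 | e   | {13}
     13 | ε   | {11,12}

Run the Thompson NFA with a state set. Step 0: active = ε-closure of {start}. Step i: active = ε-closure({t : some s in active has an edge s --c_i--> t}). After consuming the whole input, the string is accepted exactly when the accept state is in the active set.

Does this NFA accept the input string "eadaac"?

initial (ε-close {0}): {0,2}
'e' @ 1: {}  — no active states
rest 'adaac' ignored (set empty)
after full input: {}  (accept=7 not in)

Answer: REJECT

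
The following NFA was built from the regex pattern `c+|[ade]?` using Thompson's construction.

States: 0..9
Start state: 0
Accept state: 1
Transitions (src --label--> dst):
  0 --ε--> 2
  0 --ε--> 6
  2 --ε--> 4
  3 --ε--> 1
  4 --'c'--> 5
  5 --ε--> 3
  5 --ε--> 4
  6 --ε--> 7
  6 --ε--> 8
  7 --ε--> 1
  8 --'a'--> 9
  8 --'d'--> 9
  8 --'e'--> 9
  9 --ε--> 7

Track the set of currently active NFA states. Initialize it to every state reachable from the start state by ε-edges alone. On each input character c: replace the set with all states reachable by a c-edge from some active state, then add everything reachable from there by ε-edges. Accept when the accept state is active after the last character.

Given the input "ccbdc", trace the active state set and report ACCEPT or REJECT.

initial (ε-close {0}): {0,1,2,4,6,7,8}
'c' @ 1: {1,3,4,5}  ✓accept
'c' @ 2: {1,3,4,5}  ✓accept
'b' @ 3: {}  — no active states
rest 'dc' ignored (set empty)
after full input: {}  (accept=1 not in)

Answer: REJECT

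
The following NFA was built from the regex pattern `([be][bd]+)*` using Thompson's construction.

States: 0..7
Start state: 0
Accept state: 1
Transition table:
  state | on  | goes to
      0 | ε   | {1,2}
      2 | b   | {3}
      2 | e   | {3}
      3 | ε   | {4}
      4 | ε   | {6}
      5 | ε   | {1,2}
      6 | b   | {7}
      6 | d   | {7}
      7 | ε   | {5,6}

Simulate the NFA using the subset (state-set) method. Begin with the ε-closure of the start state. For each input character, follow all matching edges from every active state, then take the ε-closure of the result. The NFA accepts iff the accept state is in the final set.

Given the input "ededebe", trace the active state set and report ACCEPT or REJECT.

initial (ε-close {0}): {0,1,2}
'e' @ 1: {3,4,6}
'd' @ 2: {1,2,5,6,7}  [accepting]
'e' @ 3: {3,4,6}
'd' @ 4: {1,2,5,6,7}  [accepting]
'e' @ 5: {3,4,6}
'b' @ 6: {1,2,5,6,7}  [accepting]
'e' @ 7: {3,4,6}
after full input: {3,4,6}  (accept=1 not in)

Answer: REJECT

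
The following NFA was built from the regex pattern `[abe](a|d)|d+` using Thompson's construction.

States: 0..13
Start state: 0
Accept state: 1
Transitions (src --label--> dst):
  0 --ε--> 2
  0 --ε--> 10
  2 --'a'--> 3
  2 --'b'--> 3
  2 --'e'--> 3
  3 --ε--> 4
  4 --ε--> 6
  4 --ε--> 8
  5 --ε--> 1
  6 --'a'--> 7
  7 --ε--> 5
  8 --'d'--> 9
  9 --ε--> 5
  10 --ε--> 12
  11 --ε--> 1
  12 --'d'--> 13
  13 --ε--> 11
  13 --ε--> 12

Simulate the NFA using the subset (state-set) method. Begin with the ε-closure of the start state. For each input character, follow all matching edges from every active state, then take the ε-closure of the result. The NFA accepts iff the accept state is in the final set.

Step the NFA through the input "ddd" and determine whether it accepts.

initial (ε-close {0}): {0,2,10,12}
'd' @ 1: {1,11,12,13}  (accept∈set)
'd' @ 2: {1,11,12,13}  (accept∈set)
'd' @ 3: {1,11,12,13}  (accept∈set)
end set {1,11,12,13} — state 1 in

Answer: ACCEPT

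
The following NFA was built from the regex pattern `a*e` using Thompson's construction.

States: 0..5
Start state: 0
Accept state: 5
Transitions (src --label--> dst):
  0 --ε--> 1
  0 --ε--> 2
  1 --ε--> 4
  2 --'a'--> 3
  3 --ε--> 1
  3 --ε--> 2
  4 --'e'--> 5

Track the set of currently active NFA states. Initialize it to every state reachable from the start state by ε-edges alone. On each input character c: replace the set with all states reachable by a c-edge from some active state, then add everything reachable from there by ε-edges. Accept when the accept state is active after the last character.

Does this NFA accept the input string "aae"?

initial (ε-close {0}): {0,1,2,4}
'a' @ 1: {1,2,3,4}
'a' @ 2: {1,2,3,4}
'e' @ 3: {5}  [accepting]
final: {5}; accept 5 in set

Answer: ACCEPT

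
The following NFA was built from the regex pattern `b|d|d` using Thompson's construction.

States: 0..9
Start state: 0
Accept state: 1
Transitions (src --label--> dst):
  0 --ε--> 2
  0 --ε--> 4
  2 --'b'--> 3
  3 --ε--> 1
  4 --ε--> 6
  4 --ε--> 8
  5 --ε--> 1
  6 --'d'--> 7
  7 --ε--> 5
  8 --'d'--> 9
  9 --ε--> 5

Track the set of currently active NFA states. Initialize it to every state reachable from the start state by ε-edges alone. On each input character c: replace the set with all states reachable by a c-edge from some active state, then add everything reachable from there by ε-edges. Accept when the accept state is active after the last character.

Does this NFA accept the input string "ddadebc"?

initial (ε-close {0}): {0,2,4,6,8}
'd' @ 1: {1,5,7,9}  [accepting]
'd' @ 2: {}  — state set empty
rest 'adebc' ignored (set empty)
end set {} — state 1 not in

Answer: REJECT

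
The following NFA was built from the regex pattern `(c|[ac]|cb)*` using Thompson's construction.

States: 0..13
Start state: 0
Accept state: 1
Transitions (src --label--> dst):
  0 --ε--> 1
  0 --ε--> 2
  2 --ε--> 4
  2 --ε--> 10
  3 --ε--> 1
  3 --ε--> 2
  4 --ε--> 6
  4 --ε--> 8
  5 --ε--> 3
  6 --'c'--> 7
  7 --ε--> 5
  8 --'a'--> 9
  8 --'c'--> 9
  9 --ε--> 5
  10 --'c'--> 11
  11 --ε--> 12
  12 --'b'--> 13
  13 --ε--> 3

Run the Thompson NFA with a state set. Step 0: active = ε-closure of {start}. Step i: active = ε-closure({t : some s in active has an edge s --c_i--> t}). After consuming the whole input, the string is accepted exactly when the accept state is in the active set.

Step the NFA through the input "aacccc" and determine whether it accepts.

Answer: ACCEPT

Steps:
initial (ε-close {0}): {0,1,2,4,6,8,10}
'a' @ 1: {1,2,3,4,5,6,8,9,10}  (accept∈set)
'a' @ 2: {1,2,3,4,5,6,8,9,10}  (accept∈set)
'c' @ 3: {1,2,3,4,5,6,7,8,9,10,11,12}  (accept∈set)
'c' @ 4: {1,2,3,4,5,6,7,8,9,10,11,12}  (accept∈set)
'c' @ 5: {1,2,3,4,5,6,7,8,9,10,11,12}  (accept∈set)
'c' @ 6: {1,2,3,4,5,6,7,8,9,10,11,12}  (accept∈set)
final: {1,2,3,4,5,6,7,8,9,10,11,12}; accept 1 in set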